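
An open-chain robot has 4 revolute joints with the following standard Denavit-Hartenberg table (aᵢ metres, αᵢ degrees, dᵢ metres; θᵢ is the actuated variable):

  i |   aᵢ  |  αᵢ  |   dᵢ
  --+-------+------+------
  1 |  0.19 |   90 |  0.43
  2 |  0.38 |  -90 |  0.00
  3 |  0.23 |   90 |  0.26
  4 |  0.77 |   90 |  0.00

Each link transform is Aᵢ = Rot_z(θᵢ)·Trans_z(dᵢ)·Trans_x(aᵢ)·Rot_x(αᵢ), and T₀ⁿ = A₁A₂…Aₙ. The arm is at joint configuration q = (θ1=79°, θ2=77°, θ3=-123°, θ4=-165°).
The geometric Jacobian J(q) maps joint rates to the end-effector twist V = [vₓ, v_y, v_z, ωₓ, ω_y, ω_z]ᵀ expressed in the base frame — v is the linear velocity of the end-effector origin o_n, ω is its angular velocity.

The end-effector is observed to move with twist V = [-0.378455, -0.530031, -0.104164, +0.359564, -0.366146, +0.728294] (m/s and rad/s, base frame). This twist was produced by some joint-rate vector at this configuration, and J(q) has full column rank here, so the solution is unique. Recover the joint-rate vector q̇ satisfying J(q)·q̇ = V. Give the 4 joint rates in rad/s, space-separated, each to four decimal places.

o_n = [-0.3697, 0.3564, 1.0866]
J₁: ẑ×o_n = [-0.3564, -0.3697, 0.0000], ω = ẑ
J2: z=[0.9816, -0.1908, 0.0000] o=[0.0363, 0.1865, 0.4300] → [-0.1253, -0.6445, 0.0893, 0.9816, -0.1908, 0.0000]
J3: z=[-0.1859, -0.9565, 0.2250] o=[0.0526, 0.2704, 0.8003] → [-0.2932, -0.0418, -0.4198, -0.1859, -0.9565, 0.2250]
J4: z=[-0.5706, -0.0813, -0.8172] o=[0.1882, -0.0427, 0.7367] → [0.2977, 0.6555, -0.2731, -0.5706, -0.0813, -0.8172]
q̇ = J⁺·V = [0.7610, 0.4860, 0.2760, 0.1160]

0.7610 0.4860 0.2760 0.1160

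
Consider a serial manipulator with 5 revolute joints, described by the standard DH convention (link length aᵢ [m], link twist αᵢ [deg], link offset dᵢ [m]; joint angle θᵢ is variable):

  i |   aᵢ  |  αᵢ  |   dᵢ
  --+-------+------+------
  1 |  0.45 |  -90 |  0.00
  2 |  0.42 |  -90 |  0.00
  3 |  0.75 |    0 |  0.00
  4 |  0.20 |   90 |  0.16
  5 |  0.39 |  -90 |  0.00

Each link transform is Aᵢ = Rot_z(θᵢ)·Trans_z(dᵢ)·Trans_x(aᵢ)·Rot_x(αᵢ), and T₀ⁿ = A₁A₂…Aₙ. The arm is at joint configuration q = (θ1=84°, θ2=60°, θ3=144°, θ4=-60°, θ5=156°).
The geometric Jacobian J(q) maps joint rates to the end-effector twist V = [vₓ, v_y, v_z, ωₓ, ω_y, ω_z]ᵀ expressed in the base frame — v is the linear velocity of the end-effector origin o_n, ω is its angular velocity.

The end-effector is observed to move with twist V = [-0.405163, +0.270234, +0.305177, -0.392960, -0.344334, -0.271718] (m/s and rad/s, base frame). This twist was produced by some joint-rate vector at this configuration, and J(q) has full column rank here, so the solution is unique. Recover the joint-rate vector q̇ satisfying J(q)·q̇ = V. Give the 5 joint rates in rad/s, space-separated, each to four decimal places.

o_n = [0.2914, 0.0423, 0.0166]
J₁: ẑ×o_n = [-0.0423, 0.2914, 0.0000], ω = ẑ
J2: z=[-0.9945, 0.1045, 0.0000] o=[0.0470, 0.4475, 0.0000] → [0.0017, 0.0165, 0.3775, -0.9945, 0.1045, 0.0000]
J3: z=[-0.0905, -0.8613, -0.5000] o=[0.0690, 0.6564, -0.3637] → [-0.6346, -0.0768, 0.2472, -0.0905, -0.8613, -0.5000]
J4: z=[-0.0905, -0.8613, -0.5000] o=[0.4757, 0.3086, 0.1617] → [-0.0081, 0.0790, -0.1346, -0.0905, -0.8613, -0.5000]
J5: z=[-0.0520, 0.5055, -0.8613] o=[0.6601, 0.1604, 0.0636] → [-0.1255, 0.3151, 0.1925, -0.0520, 0.5055, -0.8613]
q̇ = J⁺·V = [0.4860, 0.3060, 0.5120, 0.1990, 0.4670]

0.4860 0.3060 0.5120 0.1990 0.4670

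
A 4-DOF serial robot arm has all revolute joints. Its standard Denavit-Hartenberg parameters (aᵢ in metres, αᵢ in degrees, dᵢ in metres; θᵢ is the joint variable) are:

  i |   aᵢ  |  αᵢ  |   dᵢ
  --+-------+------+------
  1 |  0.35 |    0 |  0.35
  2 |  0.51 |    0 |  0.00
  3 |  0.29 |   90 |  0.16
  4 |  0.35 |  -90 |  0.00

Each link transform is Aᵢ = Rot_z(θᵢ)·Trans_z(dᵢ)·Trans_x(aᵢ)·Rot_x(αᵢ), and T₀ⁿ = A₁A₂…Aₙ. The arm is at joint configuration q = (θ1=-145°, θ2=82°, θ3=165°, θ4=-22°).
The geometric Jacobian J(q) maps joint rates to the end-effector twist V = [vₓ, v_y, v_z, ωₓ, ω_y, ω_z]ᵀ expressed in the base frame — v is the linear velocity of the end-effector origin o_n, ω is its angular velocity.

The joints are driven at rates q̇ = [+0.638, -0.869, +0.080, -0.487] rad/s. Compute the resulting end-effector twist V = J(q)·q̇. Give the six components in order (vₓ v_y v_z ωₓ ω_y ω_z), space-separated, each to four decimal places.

0.1271 -0.2796 -0.1580 -0.4764 -0.1013 -0.1510

o_n = [-0.1829, -0.0541, 0.3789]
J₁: ẑ×o_n = [0.0541, -0.1829, 0.0000], ω = ẑ
J2: z=[0.0000, 0.0000, 1.0000] o=[-0.2867, -0.2008, 0.3500] → [-0.1467, 0.1038, 0.0000, 0.0000, 0.0000, 1.0000]
J3: z=[0.0000, 0.0000, 1.0000] o=[-0.0552, -0.6552, 0.3500] → [-0.6011, -0.1278, 0.0000, 0.0000, 0.0000, 1.0000]
J4: z=[0.9781, 0.2079, 0.0000] o=[-0.1155, -0.3715, 0.5100] → [-0.0273, 0.1282, 0.3245, 0.9781, 0.2079, 0.0000]
V = J·q̇ = [0.1271, -0.2796, -0.1580, -0.4764, -0.1013, -0.1510]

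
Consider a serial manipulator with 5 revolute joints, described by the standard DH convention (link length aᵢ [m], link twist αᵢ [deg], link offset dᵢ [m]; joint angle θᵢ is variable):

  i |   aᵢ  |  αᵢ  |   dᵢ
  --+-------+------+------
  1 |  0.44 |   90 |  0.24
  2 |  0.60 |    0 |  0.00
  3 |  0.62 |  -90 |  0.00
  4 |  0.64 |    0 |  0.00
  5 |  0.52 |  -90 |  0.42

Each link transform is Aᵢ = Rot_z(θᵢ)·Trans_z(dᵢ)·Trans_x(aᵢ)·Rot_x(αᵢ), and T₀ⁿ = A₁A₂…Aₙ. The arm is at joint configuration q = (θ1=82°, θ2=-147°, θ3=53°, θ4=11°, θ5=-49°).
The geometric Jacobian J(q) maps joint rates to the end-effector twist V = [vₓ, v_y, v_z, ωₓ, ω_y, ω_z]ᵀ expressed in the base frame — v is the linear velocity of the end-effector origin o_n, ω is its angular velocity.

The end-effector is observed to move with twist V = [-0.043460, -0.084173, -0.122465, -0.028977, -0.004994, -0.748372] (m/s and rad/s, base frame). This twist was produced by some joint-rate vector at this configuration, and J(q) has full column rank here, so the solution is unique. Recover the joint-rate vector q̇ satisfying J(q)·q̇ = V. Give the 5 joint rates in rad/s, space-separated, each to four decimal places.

-0.7490 0.3150 -0.3430 0.3420 -0.3510

o_n = [0.2295, 0.2102, -1.7700]
J₁: ẑ×o_n = [-0.2102, 0.2295, 0.0000], ω = ẑ
J2: z=[0.9903, -0.1392, 0.0000] o=[0.0612, 0.4357, 0.2400] → [0.2797, 1.9905, -0.1999, 0.9903, -0.1392, 0.0000]
J3: z=[0.9903, -0.1392, 0.0000] o=[-0.0088, -0.0626, -0.0868] → [0.2343, 1.6669, 0.3033, 0.9903, -0.1392, 0.0000]
J4: z=[0.1388, 0.9879, -0.0698] o=[-0.0148, -0.1054, -0.7053] → [-1.0298, 0.1308, -0.1975, 0.1388, 0.9879, -0.0698]
J5: z=[0.1388, 0.9879, -0.0698] o=[-0.1418, -0.1318, -1.3320] → [-0.4089, 0.0349, -0.3194, 0.1388, 0.9879, -0.0698]
q̇ = J⁺·V = [-0.7490, 0.3150, -0.3430, 0.3420, -0.3510]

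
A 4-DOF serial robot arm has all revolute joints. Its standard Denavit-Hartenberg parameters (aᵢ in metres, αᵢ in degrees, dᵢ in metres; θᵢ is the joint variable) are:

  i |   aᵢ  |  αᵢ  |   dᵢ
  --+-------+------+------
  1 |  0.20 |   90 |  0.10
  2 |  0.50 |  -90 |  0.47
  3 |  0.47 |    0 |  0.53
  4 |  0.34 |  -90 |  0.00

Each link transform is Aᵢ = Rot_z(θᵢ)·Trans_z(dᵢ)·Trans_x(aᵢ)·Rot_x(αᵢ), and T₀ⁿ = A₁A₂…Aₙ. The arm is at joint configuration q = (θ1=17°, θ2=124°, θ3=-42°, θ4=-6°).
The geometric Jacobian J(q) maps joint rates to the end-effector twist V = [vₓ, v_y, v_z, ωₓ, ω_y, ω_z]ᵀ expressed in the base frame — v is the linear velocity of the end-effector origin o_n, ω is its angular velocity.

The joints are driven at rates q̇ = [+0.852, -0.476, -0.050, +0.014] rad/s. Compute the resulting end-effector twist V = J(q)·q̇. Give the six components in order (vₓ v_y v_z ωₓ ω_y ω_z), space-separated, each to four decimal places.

1.3469 -0.3648 0.4752 -0.1106 0.4639 0.8721

o_n = [-0.5015, -1.2379, 0.6963]
J₁: ẑ×o_n = [1.2379, -0.5015, 0.0000], ω = ẑ
J2: z=[0.2924, -0.9563, 0.0000] o=[0.1913, 0.0585, 0.1000] → [-0.5703, -0.1743, -1.0415, 0.2924, -0.9563, 0.0000]
J3: z=[-0.7928, -0.2424, -0.5592] o=[0.0613, -0.4727, 0.5145] → [-0.4719, 0.4589, 0.4702, -0.7928, -0.2424, -0.5592]
J4: z=[-0.7928, -0.2424, -0.5592] o=[-0.4537, -0.9591, 0.5077] → [-0.2016, 0.1763, 0.2095, -0.7928, -0.2424, -0.5592]
V = J·q̇ = [1.3469, -0.3648, 0.4752, -0.1106, 0.4639, 0.8721]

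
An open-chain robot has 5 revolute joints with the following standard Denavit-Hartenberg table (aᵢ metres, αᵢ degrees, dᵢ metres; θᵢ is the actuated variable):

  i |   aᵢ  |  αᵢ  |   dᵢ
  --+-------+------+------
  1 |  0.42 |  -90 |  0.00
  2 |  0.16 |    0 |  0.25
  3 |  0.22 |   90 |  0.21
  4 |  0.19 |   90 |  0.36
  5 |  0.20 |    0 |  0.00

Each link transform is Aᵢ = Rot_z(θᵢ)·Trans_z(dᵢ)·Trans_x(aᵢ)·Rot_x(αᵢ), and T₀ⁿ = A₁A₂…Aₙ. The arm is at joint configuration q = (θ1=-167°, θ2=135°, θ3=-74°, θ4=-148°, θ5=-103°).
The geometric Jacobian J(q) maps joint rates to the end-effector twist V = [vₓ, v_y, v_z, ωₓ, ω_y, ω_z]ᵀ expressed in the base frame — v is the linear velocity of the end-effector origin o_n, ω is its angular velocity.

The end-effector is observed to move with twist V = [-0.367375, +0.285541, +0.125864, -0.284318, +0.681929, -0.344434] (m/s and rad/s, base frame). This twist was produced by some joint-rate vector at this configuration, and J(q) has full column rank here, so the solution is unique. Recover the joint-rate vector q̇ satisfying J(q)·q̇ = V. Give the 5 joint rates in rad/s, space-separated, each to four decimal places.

-0.6020 -0.7680 -0.2250 0.2330 0.3120

o_n = [-0.3994, -0.4854, -0.1179]
J₁: ẑ×o_n = [0.4854, -0.3994, 0.0000], ω = ẑ
J2: z=[0.2250, -0.9744, 0.0000] o=[-0.4092, -0.0945, 0.0000] → [0.1149, 0.0265, -0.0783, 0.2250, -0.9744, 0.0000]
J3: z=[0.2250, -0.9744, 0.0000] o=[-0.2428, -0.3126, -0.1131] → [0.0047, 0.0011, -0.1915, 0.2250, -0.9744, 0.0000]
J4: z=[-0.8522, -0.1967, 0.4848] o=[-0.2994, -0.5412, -0.3056] → [-0.0640, 0.1114, -0.0672, -0.8522, -0.1967, 0.4848]
J5: z=[0.4411, -0.7685, 0.4635] o=[-0.5528, -0.4964, 0.0099] → [0.0932, 0.1275, 0.1227, 0.4411, -0.7685, 0.4635]
q̇ = J⁺·V = [-0.6020, -0.7680, -0.2250, 0.2330, 0.3120]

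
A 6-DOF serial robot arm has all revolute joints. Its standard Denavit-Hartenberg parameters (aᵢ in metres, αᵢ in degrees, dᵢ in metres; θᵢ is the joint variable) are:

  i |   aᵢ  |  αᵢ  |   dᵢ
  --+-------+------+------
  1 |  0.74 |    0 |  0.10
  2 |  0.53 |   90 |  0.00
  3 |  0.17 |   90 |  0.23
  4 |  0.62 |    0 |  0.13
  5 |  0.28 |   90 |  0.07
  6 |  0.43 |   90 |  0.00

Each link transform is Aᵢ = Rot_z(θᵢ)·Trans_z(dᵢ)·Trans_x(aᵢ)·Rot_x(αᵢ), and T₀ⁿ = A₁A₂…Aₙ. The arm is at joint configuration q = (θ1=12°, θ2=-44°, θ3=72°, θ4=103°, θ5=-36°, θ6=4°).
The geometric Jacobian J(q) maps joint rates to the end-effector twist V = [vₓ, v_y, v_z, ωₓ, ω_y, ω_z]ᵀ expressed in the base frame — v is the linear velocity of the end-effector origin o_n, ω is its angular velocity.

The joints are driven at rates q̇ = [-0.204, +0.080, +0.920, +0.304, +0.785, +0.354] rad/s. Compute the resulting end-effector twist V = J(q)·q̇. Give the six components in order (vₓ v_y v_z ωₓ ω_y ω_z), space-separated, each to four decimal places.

-0.5983 -0.1717 -0.6128 0.5495 -1.2651 -0.1506

o_n = [0.6516, -1.5541, 0.3214]
J₁: ẑ×o_n = [1.5541, 0.6516, -0.0000], ω = ẑ
J2: z=[0.0000, 0.0000, 1.0000] o=[0.7238, 0.1539, 0.1000] → [1.7079, -0.0723, 0.0000, 0.0000, 0.0000, 1.0000]
J3: z=[-0.5299, -0.8480, 0.0000] o=[1.1733, -0.1270, 0.1000] → [-0.1878, 0.1173, 0.3138, -0.5299, -0.8480, 0.0000]
J4: z=[0.8065, -0.5040, -0.3090] o=[1.0960, -0.3499, 0.2617] → [-0.4022, 0.0891, -1.1952, 0.8065, -0.5040, -0.3090]
J5: z=[0.8065, -0.5040, -0.3090] o=[0.8441, -0.9049, 0.0889] → [-0.3178, -0.1281, -0.6207, 0.8065, -0.5040, -0.3090]
J6: z=[0.4483, 0.1806, 0.8755] o=[0.7927, -1.1767, 0.1713] → [0.3575, -0.1909, -0.1437, 0.4483, 0.1806, 0.8755]
V = J·q̇ = [-0.5983, -0.1717, -0.6128, 0.5495, -1.2651, -0.1506]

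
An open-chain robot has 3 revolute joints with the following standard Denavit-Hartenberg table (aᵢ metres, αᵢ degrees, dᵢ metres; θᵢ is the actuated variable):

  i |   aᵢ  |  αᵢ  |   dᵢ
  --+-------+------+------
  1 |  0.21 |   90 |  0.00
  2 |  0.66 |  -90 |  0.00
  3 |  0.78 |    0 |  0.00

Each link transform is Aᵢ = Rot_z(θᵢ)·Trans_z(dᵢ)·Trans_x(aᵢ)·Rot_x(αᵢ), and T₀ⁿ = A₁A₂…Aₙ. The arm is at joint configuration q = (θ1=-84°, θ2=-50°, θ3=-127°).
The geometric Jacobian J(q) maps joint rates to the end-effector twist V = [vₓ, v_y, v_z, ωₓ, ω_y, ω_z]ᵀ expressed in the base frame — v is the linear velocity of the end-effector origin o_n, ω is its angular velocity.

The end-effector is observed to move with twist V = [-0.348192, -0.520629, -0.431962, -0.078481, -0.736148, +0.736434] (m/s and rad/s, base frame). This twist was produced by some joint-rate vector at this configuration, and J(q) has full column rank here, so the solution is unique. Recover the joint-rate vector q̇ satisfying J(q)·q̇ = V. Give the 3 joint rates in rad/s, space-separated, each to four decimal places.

o_n = [-0.5848, -0.3958, -0.1460]
J₁: ẑ×o_n = [0.3958, -0.5848, 0.0000], ω = ẑ
J2: z=[-0.9945, -0.1045, 0.0000] o=[0.0220, -0.2088, 0.0000] → [0.0153, -0.1452, 0.1225, -0.9945, -0.1045, 0.0000]
J3: z=[0.0801, -0.7618, 0.6428] o=[0.0663, -0.6308, -0.5056] → [-0.4250, -0.4473, -0.4772, 0.0801, -0.7618, 0.6428]
q̇ = J⁺·V = [0.1290, 0.1550, 0.9450]

0.1290 0.1550 0.9450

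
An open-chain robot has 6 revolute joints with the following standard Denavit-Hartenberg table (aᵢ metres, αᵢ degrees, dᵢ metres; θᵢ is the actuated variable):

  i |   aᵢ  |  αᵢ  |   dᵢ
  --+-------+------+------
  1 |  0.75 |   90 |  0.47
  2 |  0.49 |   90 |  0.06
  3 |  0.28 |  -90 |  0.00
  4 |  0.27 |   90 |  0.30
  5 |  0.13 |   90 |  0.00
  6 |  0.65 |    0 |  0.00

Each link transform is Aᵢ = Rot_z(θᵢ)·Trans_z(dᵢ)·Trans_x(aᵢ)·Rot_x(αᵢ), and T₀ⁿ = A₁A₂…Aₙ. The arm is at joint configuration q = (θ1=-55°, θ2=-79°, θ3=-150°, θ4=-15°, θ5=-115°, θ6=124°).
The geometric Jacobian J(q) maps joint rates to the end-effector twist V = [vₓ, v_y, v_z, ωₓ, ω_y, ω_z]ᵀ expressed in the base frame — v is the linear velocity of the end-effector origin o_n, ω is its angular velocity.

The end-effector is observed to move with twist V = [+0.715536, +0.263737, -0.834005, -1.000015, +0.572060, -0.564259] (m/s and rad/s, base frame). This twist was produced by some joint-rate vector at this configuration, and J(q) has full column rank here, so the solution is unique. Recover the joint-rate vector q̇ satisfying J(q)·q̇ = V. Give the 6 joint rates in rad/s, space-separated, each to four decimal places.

0.5850 0.3800 0.8610 0.0270 0.5910 0.8080

o_n = [0.6351, 0.1937, 0.0426]
J₁: ẑ×o_n = [-0.1937, 0.6351, 0.0000], ω = ẑ
J2: z=[-0.8192, -0.5736, 0.0000] o=[0.4302, -0.6144, 0.4700] → [0.2452, -0.3501, -0.5444, -0.8192, -0.5736, 0.0000]
J3: z=[-0.5630, 0.8041, -0.1908] o=[0.4347, -0.7254, -0.0110] → [0.2184, -0.0081, -0.6787, -0.5630, 0.8041, -0.1908]
J4: z=[0.7641, 0.4186, -0.4908] o=[0.5228, -0.6072, 0.2270] → [0.3159, 0.0858, 0.5649, 0.7641, 0.4186, -0.4908]
J5: z=[-0.6253, 0.6674, -0.4043] o=[0.7948, -0.3153, 0.2882] → [0.0419, -0.0890, -0.2117, -0.6253, 0.6674, -0.4043]
J6: z=[0.1794, -0.3813, -0.9069] o=[0.6961, -0.3985, 0.3036] → [0.6365, 0.1021, 0.0830, 0.1794, -0.3813, -0.9069]
q̇ = J⁺·V = [0.5850, 0.3800, 0.8610, 0.0270, 0.5910, 0.8080]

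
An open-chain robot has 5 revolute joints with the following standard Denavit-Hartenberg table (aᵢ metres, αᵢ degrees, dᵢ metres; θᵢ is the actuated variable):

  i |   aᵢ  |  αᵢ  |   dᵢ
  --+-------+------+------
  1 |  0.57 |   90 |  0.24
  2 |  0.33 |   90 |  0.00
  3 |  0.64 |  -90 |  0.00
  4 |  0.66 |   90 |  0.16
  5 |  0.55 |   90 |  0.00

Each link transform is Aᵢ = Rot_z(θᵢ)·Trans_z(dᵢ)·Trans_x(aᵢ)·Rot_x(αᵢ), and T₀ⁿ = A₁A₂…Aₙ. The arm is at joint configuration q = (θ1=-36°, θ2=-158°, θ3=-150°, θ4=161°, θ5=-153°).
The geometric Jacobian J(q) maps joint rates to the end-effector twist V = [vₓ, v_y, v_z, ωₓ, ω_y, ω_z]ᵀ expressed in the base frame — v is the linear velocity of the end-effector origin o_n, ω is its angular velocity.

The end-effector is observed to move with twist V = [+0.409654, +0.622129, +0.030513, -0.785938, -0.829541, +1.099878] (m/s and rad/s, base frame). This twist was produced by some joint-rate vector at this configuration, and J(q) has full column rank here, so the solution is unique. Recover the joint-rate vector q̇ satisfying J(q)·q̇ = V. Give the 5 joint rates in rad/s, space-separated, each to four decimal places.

0.4770 0.3940 -0.1990 -0.6880 -0.8800

o_n = [0.6706, -0.2870, 0.2374]
J₁: ẑ×o_n = [0.2870, 0.6706, -0.0000], ω = ẑ
J2: z=[-0.5878, -0.8090, 0.0000] o=[0.4611, -0.3350, 0.2400] → [0.0021, -0.0015, 0.1412, -0.5878, -0.8090, 0.0000]
J3: z=[-0.3031, 0.2202, 0.9272] o=[0.2136, -0.1552, 0.1164] → [0.1488, 0.4604, -0.0607, -0.3031, 0.2202, 0.9272]
J4: z=[0.1340, 0.9731, -0.1873] o=[0.8174, -0.1984, 0.3240] → [-0.1009, 0.0391, 0.1310, 0.1340, 0.9731, -0.1873]
J5: z=[0.5937, -0.2302, -0.7710] o=[0.3152, -0.0479, -0.1076] → [-0.2638, -0.4789, -0.0602, 0.5937, -0.2302, -0.7710]
q̇ = J⁺·V = [0.4770, 0.3940, -0.1990, -0.6880, -0.8800]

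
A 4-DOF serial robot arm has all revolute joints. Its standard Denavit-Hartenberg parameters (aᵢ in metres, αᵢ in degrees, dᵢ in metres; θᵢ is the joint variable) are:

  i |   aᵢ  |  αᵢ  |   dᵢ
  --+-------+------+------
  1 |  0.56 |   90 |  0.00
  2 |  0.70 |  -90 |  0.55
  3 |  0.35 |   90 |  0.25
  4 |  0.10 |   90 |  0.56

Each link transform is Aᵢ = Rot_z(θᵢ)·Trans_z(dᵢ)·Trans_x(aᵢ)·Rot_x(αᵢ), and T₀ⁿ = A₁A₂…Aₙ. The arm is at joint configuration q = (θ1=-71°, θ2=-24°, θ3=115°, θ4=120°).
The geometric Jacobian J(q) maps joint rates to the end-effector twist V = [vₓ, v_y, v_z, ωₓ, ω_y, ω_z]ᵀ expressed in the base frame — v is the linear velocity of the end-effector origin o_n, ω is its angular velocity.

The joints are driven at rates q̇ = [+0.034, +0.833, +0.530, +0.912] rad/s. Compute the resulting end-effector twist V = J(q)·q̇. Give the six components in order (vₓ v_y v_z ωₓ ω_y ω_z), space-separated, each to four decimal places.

0.1373 0.1772 0.9909 -0.1072 -1.0635 0.1820

o_n = [0.5091, -1.6060, -0.1321]
J₁: ẑ×o_n = [1.6060, 0.5091, -0.0000], ω = ẑ
J2: z=[-0.9455, -0.3256, 0.0000] o=[0.1823, -0.5295, 0.0000] → [0.0430, -0.1249, 1.1242, -0.9455, -0.3256, 0.0000]
J3: z=[0.1324, -0.3846, 0.9135] o=[-0.1295, -1.3132, -0.2847] → [0.2087, 0.5632, 0.2068, 0.1324, -0.3846, 0.9135]
J4: z=[0.6691, -0.6453, -0.3686] o=[0.1595, -1.1783, 0.0038] → [-0.0699, -0.0379, -0.0606, 0.6691, -0.6453, -0.3686]
V = J·q̇ = [0.1373, 0.1772, 0.9909, -0.1072, -1.0635, 0.1820]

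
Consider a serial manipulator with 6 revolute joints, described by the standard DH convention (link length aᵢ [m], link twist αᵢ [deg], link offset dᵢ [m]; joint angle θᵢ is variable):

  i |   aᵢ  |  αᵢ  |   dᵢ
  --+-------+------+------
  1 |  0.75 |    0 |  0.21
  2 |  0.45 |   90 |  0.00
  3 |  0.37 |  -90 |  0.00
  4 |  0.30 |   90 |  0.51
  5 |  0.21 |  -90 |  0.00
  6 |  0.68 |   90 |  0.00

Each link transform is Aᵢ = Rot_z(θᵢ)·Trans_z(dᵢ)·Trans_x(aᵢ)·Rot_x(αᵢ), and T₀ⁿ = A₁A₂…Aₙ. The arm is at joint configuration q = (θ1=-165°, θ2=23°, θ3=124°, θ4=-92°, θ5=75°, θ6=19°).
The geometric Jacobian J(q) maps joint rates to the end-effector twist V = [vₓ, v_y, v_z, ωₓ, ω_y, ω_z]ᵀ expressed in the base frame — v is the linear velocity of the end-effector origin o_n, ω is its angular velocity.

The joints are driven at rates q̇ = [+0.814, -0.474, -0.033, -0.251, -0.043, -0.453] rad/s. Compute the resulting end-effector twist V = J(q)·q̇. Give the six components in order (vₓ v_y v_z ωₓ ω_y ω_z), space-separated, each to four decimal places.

o_n = [-0.2803, 0.8232, -0.0608]
J₁: ẑ×o_n = [-0.8232, -0.2803, 0.0000], ω = ẑ
J2: z=[0.0000, 0.0000, 1.0000] o=[-0.7244, -0.1941, 0.2100] → [-1.0173, 0.4442, 0.0000, 0.0000, 0.0000, 1.0000]
J3: z=[-0.6157, 0.7880, 0.0000] o=[-1.0790, -0.4712, 0.2100] → [-0.2134, -0.1667, -1.4263, -0.6157, 0.7880, 0.0000]
J4: z=[0.6533, 0.5104, -0.5592] o=[-0.9160, -0.3438, 0.5167] → [0.3578, 0.0218, 0.4379, 0.6533, 0.5104, -0.5592]
J5: z=[-0.4189, -0.3716, -0.8285] o=[-0.7720, 0.1492, 0.2229] → [0.6638, -0.5263, -0.0996, -0.4189, -0.3716, -0.8285]
J6: z=[0.7783, -0.6170, -0.1168] o=[-0.6738, 0.2949, 0.1079] → [0.1658, 0.0853, 0.6539, 0.7783, -0.6170, -0.1168]
V = J·q̇ = [-0.3743, -0.4547, -0.3548, -0.4782, 0.1414, 0.5689]

-0.3743 -0.4547 -0.3548 -0.4782 0.1414 0.5689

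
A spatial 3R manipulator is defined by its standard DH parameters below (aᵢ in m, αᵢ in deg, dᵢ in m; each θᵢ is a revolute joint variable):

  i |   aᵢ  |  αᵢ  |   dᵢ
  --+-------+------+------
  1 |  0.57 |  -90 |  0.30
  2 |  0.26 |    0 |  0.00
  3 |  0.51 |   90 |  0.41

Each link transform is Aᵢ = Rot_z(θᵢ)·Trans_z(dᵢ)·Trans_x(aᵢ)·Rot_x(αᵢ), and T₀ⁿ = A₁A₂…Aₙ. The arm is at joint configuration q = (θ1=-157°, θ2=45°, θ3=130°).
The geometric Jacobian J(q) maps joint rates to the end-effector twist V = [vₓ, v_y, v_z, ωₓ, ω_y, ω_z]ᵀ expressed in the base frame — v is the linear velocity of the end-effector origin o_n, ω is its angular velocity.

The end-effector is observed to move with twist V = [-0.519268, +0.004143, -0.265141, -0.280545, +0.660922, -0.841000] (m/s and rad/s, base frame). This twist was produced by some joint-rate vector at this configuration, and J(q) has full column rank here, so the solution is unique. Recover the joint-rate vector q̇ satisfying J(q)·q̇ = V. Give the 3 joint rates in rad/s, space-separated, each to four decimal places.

-0.8410 -0.5420 -0.1760

o_n = [-0.0660, -0.4734, 0.0717]
J₁: ẑ×o_n = [0.4734, -0.0660, 0.0000], ω = ẑ
J2: z=[0.3907, -0.9205, 0.0000] o=[-0.5247, -0.2227, 0.3000] → [0.2101, 0.0892, 0.3242, 0.3907, -0.9205, 0.0000]
J3: z=[0.3907, -0.9205, 0.0000] o=[-0.6939, -0.2946, 0.1162] → [0.0409, 0.0174, 0.5081, 0.3907, -0.9205, 0.0000]
q̇ = J⁺·V = [-0.8410, -0.5420, -0.1760]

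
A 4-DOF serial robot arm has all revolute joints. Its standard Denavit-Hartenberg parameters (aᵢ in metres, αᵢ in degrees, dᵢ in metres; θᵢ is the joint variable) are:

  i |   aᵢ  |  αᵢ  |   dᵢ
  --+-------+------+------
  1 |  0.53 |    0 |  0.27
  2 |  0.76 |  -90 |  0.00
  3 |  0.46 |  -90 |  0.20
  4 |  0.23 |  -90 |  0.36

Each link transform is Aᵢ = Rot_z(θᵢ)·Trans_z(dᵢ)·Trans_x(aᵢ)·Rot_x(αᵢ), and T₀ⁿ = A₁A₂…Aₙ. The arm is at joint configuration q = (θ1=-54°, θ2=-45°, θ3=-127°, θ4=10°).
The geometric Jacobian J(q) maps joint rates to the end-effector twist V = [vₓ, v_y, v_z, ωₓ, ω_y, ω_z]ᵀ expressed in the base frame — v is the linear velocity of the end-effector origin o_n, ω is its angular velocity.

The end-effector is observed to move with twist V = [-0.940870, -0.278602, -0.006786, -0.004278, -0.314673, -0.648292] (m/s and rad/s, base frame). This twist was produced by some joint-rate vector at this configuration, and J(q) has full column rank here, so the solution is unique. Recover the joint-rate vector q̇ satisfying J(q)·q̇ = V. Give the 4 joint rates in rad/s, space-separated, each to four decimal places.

-0.6330 -0.2500 0.0450 0.3900

o_n = [0.3704, -1.0804, 1.0349]
J₁: ẑ×o_n = [1.0804, 0.3704, -0.0000], ω = ẑ
J2: z=[0.0000, 0.0000, 1.0000] o=[0.3115, -0.4288, 0.2700] → [0.6516, 0.0589, -0.0000, 0.0000, 0.0000, 1.0000]
J3: z=[0.9877, -0.1564, 0.0000] o=[0.1926, -1.1794, 0.2700] → [-0.1197, -0.7555, 0.1256, 0.9877, -0.1564, 0.0000]
J4: z=[-0.1249, -0.7888, 0.6018] o=[0.4335, -0.9373, 0.6374] → [-0.2275, 0.0117, -0.0319, -0.1249, -0.7888, 0.6018]
q̇ = J⁺·V = [-0.6330, -0.2500, 0.0450, 0.3900]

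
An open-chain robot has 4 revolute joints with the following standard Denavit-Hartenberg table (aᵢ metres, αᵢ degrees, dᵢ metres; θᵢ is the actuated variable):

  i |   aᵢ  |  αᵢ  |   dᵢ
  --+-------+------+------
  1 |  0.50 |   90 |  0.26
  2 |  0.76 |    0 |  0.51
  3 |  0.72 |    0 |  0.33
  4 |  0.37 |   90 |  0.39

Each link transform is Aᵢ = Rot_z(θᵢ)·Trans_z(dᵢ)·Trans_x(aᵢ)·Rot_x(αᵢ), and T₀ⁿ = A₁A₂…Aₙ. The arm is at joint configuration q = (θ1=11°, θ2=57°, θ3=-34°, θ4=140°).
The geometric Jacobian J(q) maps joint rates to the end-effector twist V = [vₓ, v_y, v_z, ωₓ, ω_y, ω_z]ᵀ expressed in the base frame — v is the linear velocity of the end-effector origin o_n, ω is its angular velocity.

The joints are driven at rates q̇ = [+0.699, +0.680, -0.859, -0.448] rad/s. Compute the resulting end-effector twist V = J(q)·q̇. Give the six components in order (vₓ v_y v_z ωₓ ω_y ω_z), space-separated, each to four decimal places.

0.3714 0.9430 0.3847 -0.1196 0.6155 0.6990

o_n = [1.4351, -0.9741, 1.2869]
J₁: ẑ×o_n = [0.9741, 1.4351, -0.0000], ω = ẑ
J2: z=[0.1908, -0.9816, 0.0000] o=[0.4908, 0.0954, 0.2600] → [-1.0080, -0.1959, 0.7229, 0.1908, -0.9816, 0.0000]
J3: z=[0.1908, -0.9816, 0.0000] o=[0.9944, -0.3262, 0.8974] → [-0.3823, -0.0743, 0.3089, 0.1908, -0.9816, 0.0000]
J4: z=[0.1908, -0.9816, 0.0000] o=[1.7080, -0.5237, 1.1787] → [-0.1062, -0.0206, -0.3538, 0.1908, -0.9816, 0.0000]
V = J·q̇ = [0.3714, 0.9430, 0.3847, -0.1196, 0.6155, 0.6990]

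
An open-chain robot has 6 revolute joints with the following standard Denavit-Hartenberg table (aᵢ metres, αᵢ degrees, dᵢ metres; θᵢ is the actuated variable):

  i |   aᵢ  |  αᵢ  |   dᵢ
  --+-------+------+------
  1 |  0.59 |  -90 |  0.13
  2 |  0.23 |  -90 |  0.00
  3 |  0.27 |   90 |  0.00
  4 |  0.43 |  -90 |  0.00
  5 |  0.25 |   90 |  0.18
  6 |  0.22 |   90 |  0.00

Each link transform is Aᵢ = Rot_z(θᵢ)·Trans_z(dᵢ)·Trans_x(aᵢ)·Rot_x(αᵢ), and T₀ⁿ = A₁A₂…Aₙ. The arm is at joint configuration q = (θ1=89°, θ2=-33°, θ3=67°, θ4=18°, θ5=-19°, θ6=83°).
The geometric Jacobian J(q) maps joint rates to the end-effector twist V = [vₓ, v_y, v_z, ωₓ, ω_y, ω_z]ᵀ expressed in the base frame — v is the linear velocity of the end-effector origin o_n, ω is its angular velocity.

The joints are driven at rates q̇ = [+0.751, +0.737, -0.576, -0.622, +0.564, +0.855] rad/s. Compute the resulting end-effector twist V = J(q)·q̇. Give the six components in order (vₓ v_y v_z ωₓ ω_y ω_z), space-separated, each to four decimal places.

-0.9968 0.5017 -0.1641 -1.2150 -0.0472 0.8564

o_n = [0.7306, 1.4264, -0.0253]
J₁: ẑ×o_n = [-1.4264, 0.7306, 0.0000], ω = ẑ
J2: z=[-0.9998, 0.0175, 0.0000] o=[0.0103, 0.5899, 0.1300] → [-0.0027, -0.1553, -0.8490, -0.9998, 0.0175, 0.0000]
J3: z=[0.0095, 0.5446, -0.8387] o=[0.0137, 0.7828, 0.2553] → [0.3870, -0.5986, -0.3843, 0.0095, 0.5446, -0.8387]
J4: z=[-0.3772, 0.7787, 0.5013] o=[0.2637, 0.8669, 0.3127] → [-0.5437, 0.1066, -0.5746, -0.3772, 0.7787, 0.5013]
J5: z=[-0.2771, 0.4216, -0.8634] o=[0.6437, 1.0667, 0.2883] → [0.1784, -0.1619, -0.1363, -0.2771, 0.4216, -0.8634]
J6: z=[-0.6444, 0.5850, 0.4925] o=[0.7720, 1.3158, 0.1603] → [-0.1631, -0.1400, -0.0471, -0.6444, 0.5850, 0.4925]
V = J·q̇ = [-0.9968, 0.5017, -0.1641, -1.2150, -0.0472, 0.8564]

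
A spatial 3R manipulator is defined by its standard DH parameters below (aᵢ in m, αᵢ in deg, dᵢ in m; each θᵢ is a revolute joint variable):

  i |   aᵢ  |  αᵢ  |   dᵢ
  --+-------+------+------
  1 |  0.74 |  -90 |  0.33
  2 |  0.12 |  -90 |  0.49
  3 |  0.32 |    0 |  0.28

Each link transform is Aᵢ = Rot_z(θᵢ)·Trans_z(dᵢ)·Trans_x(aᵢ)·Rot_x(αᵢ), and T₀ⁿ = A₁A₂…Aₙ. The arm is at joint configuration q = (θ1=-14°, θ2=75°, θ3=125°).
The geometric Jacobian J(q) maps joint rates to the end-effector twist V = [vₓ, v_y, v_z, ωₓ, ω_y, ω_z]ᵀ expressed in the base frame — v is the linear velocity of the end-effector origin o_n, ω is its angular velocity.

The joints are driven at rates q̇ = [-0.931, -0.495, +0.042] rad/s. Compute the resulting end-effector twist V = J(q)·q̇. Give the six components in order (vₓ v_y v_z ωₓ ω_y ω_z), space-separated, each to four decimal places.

0.1082 -0.4538 -0.1314 -0.1591 -0.4705 -0.9419

o_n = [0.4948, 0.1115, 0.3189]
J₁: ẑ×o_n = [-0.1115, 0.4948, 0.0000], ω = ẑ
J2: z=[0.2419, 0.9703, 0.0000] o=[0.7180, -0.1790, 0.3300] → [-0.0108, 0.0027, 0.2869, 0.2419, 0.9703, 0.0000]
J3: z=[-0.9372, 0.2337, -0.2588] o=[0.8667, 0.2889, 0.2141] → [-0.0214, 0.1945, 0.2532, -0.9372, 0.2337, -0.2588]
V = J·q̇ = [0.1082, -0.4538, -0.1314, -0.1591, -0.4705, -0.9419]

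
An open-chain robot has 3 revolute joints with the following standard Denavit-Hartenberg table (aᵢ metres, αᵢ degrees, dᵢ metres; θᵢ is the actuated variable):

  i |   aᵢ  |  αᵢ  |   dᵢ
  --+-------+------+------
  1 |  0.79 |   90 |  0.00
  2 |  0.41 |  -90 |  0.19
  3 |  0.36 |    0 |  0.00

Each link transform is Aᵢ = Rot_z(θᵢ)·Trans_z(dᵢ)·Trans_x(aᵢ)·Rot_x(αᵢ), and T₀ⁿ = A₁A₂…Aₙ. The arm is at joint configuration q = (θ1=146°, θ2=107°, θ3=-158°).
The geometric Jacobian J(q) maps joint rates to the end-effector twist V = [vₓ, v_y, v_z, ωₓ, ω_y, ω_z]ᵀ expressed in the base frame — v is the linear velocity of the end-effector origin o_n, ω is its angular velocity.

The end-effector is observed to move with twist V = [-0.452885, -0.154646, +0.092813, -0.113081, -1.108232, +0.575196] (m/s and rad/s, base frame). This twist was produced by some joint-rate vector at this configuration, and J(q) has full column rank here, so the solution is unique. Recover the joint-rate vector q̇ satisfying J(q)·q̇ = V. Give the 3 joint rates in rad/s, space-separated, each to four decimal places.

o_n = [-0.4548, 0.6986, 0.0729]
J₁: ẑ×o_n = [-0.6986, -0.4548, 0.0000], ω = ẑ
J2: z=[0.5592, 0.8290, 0.0000] o=[-0.6549, 0.4418, 0.0000] → [0.0604, -0.0408, -0.0223, 0.5592, 0.8290, 0.0000]
J3: z=[0.7928, -0.5348, -0.2924] o=[-0.4493, 0.5322, 0.3921] → [0.2193, 0.2547, 0.1290, 0.7928, -0.5348, -0.2924]
q̇ = J⁺·V = [0.7360, -0.9820, 0.5500]

0.7360 -0.9820 0.5500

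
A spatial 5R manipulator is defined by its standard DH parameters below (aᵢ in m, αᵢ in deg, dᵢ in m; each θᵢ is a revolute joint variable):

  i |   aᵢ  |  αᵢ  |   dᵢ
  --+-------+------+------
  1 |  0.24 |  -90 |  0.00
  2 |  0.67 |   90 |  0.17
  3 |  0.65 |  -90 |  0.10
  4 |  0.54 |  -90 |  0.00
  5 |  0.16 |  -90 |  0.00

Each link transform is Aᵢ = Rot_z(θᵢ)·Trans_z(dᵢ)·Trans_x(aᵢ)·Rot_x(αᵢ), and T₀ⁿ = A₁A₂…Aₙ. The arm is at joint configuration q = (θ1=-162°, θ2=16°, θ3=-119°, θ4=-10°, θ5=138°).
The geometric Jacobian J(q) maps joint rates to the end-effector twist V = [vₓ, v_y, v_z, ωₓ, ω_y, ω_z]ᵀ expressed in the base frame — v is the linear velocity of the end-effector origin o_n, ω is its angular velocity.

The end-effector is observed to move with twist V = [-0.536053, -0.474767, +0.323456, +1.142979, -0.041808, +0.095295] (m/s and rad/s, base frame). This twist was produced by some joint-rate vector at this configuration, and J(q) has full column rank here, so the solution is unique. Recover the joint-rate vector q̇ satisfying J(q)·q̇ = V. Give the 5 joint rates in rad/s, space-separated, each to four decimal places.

o_n = [-0.5478, 0.5678, 0.1498]
J₁: ẑ×o_n = [-0.5678, -0.5478, 0.0000], ω = ẑ
J2: z=[0.3090, -0.9511, 0.0000] o=[-0.2283, -0.0742, 0.0000] → [-0.1425, -0.0463, -0.1056, 0.3090, -0.9511, 0.0000]
J3: z=[-0.2621, -0.0852, 0.9613] o=[-0.7882, -0.4349, -0.1847] → [-0.9923, 0.3188, -0.2424, -0.2621, -0.0852, 0.9613]
J4: z=[-0.9494, 0.2013, -0.2411] o=[-0.7020, 0.1909, -0.0017] → [0.1214, 0.1067, -0.3889, -0.9494, 0.2013, -0.2411]
J5: z=[0.2882, 0.2533, -0.9235] o=[-0.6347, 0.7019, 0.1595] → [-0.1262, -0.0774, -0.0606, 0.2882, 0.2533, -0.9235]
q̇ = J⁺·V = [0.5670, 0.0430, -0.0040, -0.9590, 0.7570]

0.5670 0.0430 -0.0040 -0.9590 0.7570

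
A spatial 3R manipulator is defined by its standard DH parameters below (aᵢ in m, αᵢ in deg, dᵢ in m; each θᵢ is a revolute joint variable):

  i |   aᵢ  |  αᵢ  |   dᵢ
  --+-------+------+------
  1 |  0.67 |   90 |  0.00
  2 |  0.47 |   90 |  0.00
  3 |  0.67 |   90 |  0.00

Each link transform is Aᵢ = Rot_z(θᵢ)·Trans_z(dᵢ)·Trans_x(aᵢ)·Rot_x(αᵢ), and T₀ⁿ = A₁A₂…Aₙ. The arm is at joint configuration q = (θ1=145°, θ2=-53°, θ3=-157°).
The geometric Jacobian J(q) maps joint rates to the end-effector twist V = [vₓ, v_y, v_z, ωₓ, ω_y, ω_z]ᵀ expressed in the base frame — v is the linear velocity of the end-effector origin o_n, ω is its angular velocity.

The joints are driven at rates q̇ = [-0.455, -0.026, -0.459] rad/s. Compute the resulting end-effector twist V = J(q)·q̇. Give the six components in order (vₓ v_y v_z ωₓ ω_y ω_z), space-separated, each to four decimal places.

0.2733 0.4773 0.0983 -0.3152 0.1890 -0.1788

o_n = [-0.6266, 0.1192, 0.1172]
J₁: ẑ×o_n = [-0.1192, -0.6266, 0.0000], ω = ẑ
J2: z=[0.5736, 0.8192, 0.0000] o=[-0.5488, 0.3843, 0.0000] → [0.0960, -0.0672, -0.0883, 0.5736, 0.8192, 0.0000]
J3: z=[0.6542, -0.4581, -0.6018] o=[-0.7805, 0.5465, -0.3754] → [-0.4828, -0.4148, -0.2091, 0.6542, -0.4581, -0.6018]
V = J·q̇ = [0.2733, 0.4773, 0.0983, -0.3152, 0.1890, -0.1788]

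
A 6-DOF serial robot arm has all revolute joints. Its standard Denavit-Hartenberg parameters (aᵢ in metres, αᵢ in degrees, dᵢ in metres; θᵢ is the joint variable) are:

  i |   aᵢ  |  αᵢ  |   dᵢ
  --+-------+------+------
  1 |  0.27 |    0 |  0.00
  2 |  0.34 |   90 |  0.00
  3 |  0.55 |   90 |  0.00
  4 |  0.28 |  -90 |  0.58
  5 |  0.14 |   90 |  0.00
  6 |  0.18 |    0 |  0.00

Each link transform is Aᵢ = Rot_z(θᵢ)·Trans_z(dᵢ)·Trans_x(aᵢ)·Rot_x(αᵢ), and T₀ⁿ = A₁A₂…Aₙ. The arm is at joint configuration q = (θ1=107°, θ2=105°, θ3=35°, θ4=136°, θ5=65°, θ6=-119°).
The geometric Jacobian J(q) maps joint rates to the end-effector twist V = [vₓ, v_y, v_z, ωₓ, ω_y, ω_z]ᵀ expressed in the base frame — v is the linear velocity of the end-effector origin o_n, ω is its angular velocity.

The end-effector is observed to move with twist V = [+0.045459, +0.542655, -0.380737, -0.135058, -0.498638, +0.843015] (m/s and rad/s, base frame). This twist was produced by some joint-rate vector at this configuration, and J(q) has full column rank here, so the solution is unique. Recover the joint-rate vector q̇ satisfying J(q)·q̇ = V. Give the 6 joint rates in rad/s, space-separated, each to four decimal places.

o_n = [-1.1044, -0.0014, -0.1825]
J₁: ẑ×o_n = [0.0014, -1.1044, 0.0000], ω = ẑ
J2: z=[0.0000, 0.0000, 1.0000] o=[-0.0789, 0.2582, 0.0000] → [0.2596, -1.0255, 0.0000, 0.0000, 0.0000, 1.0000]
J3: z=[-0.5299, 0.8480, 0.0000] o=[-0.3673, 0.0780, 0.0000] → [-0.1548, -0.0967, 0.6673, -0.5299, 0.8480, 0.0000]
J4: z=[-0.4864, -0.3039, -0.8192] o=[-0.7494, -0.1607, 0.3155] → [0.2818, 0.0486, -0.1854, -0.4864, -0.3039, -0.8192]
J5: z=[0.8638, -0.3085, -0.3984] o=[-0.9946, -0.0846, -0.2752] → [0.0046, -0.0363, 0.0380, 0.8638, -0.3085, -0.3984]
J6: z=[-0.0863, 0.6885, -0.7201] o=[-0.9251, 0.0073, -0.1956] → [0.0028, 0.1303, 0.1242, -0.0863, 0.6885, -0.7201]
q̇ = J⁺·V = [-0.9870, 0.5010, -0.5500, -0.5760, -0.8880, -0.6990]

-0.9870 0.5010 -0.5500 -0.5760 -0.8880 -0.6990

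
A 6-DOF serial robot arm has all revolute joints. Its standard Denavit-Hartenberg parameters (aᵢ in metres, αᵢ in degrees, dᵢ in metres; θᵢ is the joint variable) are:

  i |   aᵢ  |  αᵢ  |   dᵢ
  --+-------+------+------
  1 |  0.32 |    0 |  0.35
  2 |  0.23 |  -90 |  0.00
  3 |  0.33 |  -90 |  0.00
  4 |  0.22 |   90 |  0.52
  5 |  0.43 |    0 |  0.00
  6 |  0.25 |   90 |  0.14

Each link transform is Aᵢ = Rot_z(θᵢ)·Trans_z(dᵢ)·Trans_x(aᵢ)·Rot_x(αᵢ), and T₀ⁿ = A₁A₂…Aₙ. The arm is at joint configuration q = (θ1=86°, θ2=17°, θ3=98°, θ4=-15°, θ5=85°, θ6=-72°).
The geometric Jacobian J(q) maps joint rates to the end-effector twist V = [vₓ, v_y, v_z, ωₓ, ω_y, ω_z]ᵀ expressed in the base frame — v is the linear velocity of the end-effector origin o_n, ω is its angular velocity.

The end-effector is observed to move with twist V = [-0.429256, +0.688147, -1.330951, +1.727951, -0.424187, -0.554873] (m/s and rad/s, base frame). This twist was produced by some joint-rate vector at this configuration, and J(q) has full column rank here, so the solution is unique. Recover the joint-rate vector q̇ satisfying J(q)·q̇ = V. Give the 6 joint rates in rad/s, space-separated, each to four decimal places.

0.4920 -0.9160 -0.6880 0.7760 -0.6910 -0.2410

o_n = [-0.0394, -0.5911, -0.2804]
J₁: ẑ×o_n = [0.5911, -0.0394, 0.0000], ω = ẑ
J2: z=[0.0000, 0.0000, 1.0000] o=[0.0223, 0.3192, 0.3500] → [0.9103, -0.0617, 0.0000, 0.0000, 0.0000, 1.0000]
J3: z=[-0.9744, -0.2250, 0.0000] o=[-0.0294, 0.5433, 0.3500] → [0.1418, -0.6142, 1.1031, -0.9744, -0.2250, 0.0000]
J4: z=[0.2228, -0.9649, 0.1392] o=[-0.0191, 0.4986, 0.0232] → [0.4446, 0.0648, -0.2623, 0.2228, -0.9649, 0.1392]
J5: z=[-0.9493, -0.1822, 0.2563] o=[0.0479, -0.0448, -0.1149] → [0.1702, -0.1795, 0.5027, -0.9493, -0.1822, 0.2563]
J6: z=[-0.9493, -0.1822, 0.2563] o=[0.1350, -0.4652, -0.0911] → [0.0667, -0.2244, 0.0877, -0.9493, -0.1822, 0.2563]
q̇ = J⁺·V = [0.4920, -0.9160, -0.6880, 0.7760, -0.6910, -0.2410]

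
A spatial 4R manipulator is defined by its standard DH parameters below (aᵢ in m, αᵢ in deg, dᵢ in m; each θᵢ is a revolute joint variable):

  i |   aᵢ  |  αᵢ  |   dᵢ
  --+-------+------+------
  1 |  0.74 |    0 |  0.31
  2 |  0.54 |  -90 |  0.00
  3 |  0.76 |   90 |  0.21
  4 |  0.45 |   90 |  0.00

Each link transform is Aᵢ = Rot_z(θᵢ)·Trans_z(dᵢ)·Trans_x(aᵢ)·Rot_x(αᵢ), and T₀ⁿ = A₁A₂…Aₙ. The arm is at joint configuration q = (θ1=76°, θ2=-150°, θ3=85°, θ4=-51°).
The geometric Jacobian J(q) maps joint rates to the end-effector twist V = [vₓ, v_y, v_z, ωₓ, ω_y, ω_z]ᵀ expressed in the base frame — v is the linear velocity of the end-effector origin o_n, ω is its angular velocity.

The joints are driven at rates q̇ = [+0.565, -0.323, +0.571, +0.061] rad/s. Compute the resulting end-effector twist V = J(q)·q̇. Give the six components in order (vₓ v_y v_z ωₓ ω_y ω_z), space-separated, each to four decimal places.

-0.3960 0.6841 -0.0732 0.5656 0.0990 0.2473

o_n = [0.2186, 0.0730, -0.7292]
J₁: ẑ×o_n = [-0.0730, 0.2186, 0.0000], ω = ẑ
J2: z=[0.0000, 0.0000, 1.0000] o=[0.1790, 0.7180, 0.3100] → [0.6450, 0.0396, -0.0000, 0.0000, 0.0000, 1.0000]
J3: z=[0.9613, 0.2756, 0.0000] o=[0.3279, 0.1989, 0.3100] → [-0.2864, 0.9990, -0.0909, 0.9613, 0.2756, 0.0000]
J4: z=[0.2746, -0.9576, 0.0872] o=[0.5480, 0.1931, -0.4471] → [0.2806, 0.0488, -0.3484, 0.2746, -0.9576, 0.0872]
V = J·q̇ = [-0.3960, 0.6841, -0.0732, 0.5656, 0.0990, 0.2473]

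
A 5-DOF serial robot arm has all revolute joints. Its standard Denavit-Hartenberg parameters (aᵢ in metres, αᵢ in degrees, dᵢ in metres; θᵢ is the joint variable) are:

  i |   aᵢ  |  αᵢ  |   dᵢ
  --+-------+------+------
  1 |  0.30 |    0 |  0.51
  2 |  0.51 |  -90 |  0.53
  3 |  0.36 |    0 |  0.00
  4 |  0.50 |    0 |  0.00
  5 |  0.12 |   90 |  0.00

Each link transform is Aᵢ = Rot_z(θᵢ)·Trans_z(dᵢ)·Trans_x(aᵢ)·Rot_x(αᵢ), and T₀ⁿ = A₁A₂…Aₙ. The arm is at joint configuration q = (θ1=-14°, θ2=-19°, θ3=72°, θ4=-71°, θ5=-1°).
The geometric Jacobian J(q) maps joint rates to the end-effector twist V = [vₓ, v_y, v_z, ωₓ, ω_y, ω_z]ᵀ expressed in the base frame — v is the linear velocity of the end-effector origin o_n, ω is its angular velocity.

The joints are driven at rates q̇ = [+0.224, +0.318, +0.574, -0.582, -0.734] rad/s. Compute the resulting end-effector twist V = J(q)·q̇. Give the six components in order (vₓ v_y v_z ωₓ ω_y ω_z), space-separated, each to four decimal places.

o_n = [1.3320, -0.7486, 0.6889]
J₁: ẑ×o_n = [0.7486, 1.3320, -0.0000], ω = ẑ
J2: z=[0.0000, 0.0000, 1.0000] o=[0.2911, -0.0726, 0.5100] → [0.6760, 1.0409, -0.0000, 0.0000, 0.0000, 1.0000]
J3: z=[0.5446, 0.8387, 0.0000] o=[0.7188, -0.3503, 1.0400] → [-0.2945, 0.1912, -0.7312, 0.5446, 0.8387, 0.0000]
J4: z=[0.5446, 0.8387, 0.0000] o=[0.8121, -0.4109, 0.6976] → [-0.0073, 0.0048, -0.6199, 0.5446, 0.8387, 0.0000]
J5: z=[0.5446, 0.8387, 0.0000] o=[1.2314, -0.6832, 0.6889] → [0.0000, 0.0000, -0.1200, 0.5446, 0.8387, 0.0000]
V = J·q̇ = [0.2179, 0.7364, 0.0292, -0.4041, -0.6223, 0.5420]

0.2179 0.7364 0.0292 -0.4041 -0.6223 0.5420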